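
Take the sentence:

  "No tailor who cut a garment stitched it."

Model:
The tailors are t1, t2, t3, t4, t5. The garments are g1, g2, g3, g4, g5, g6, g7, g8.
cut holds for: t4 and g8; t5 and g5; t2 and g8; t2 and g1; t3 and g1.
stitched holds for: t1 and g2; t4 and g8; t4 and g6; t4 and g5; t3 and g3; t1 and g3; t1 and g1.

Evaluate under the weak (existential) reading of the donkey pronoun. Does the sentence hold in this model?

False

"it" takes "a garment" as antecedent — a donkey pronoun bound across the clause boundary.
Truth condition: for no (t,g) with cut(t,g) does stitched(t,g) hold.
Restrictor pairs — does the scope hold? (t2,g1):fails  (t2,g8):fails  (t3,g1):fails  (t4,g8):holds  (t5,g5):fails
Scope holds for 1 pair(s), so the sentence is false.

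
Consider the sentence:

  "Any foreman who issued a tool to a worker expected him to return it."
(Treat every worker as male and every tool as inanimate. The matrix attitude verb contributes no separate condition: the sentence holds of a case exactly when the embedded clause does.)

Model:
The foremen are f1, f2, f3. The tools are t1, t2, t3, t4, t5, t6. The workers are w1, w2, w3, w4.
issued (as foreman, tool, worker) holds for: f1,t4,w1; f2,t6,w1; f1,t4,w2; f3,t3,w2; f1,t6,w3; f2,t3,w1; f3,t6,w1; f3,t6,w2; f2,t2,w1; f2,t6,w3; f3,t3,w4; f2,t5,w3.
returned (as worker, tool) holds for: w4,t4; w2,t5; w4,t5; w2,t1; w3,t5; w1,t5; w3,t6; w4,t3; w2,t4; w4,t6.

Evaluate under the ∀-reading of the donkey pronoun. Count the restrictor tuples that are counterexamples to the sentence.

7

"him" takes "a worker" as antecedent and "it" takes "a tool"; both are donkey pronouns co-varying with the restrictor.
Strong reading: for every (f,t,w) with issued(f,t,w), returned(w,t).
Restrictor triples: (f1,t4,w1)→returned(w1,t4) ✗  (f1,t4,w2)→returned(w2,t4) ✓  (f1,t6,w3)→returned(w3,t6) ✓  (f2,t2,w1)→returned(w1,t2) ✗  (f2,t3,w1)→returned(w1,t3) ✗  (f2,t5,w3)→returned(w3,t5) ✓  (f2,t6,w1)→returned(w1,t6) ✗  (f2,t6,w3)→returned(w3,t6) ✓  (f3,t3,w2)→returned(w2,t3) ✗  (f3,t3,w4)→returned(w4,t3) ✓  (f3,t6,w1)→returned(w1,t6) ✗  (f3,t6,w2)→returned(w2,t6) ✗
Counterexamples (restrictor triples failing the scope): 7.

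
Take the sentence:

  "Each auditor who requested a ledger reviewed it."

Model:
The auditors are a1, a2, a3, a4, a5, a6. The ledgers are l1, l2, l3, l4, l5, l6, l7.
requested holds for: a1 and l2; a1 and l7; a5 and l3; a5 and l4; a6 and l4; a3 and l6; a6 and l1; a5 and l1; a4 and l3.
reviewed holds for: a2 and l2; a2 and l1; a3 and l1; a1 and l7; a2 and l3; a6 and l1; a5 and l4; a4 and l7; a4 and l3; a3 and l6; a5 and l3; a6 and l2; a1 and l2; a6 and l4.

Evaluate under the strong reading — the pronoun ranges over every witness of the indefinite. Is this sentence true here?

False

"it" takes "a ledger" as antecedent — a donkey pronoun bound across the clause boundary.
Strong reading: for every (a,l) with requested(a,l), reviewed(a,l).
Restrictor pairs: (a1,l2) ✓  (a1,l7) ✓  (a3,l6) ✓  (a4,l3) ✓  (a5,l1) ✗  (a5,l3) ✓  (a5,l4) ✓  (a6,l1) ✓  (a6,l4) ✓
Counterexample: (a5,l1) is in requested but fails the scope.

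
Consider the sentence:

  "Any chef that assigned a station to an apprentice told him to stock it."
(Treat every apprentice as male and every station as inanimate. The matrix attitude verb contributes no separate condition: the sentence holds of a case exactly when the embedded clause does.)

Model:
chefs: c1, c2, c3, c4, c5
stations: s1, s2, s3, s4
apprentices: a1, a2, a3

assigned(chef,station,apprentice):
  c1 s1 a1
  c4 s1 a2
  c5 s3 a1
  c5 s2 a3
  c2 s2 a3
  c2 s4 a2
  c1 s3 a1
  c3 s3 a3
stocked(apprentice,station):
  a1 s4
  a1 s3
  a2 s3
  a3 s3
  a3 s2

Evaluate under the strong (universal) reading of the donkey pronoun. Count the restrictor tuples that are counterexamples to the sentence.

"him" takes "an apprentice" as antecedent and "it" takes "a station"; both are donkey pronouns co-varying with the restrictor.
Strong reading: for every (c,s,a) with assigned(c,s,a), stocked(a,s).
Restrictor triples: (c1,s1,a1)→stocked(a1,s1) ✗  (c1,s3,a1)→stocked(a1,s3) ✓  (c2,s2,a3)→stocked(a3,s2) ✓  (c2,s4,a2)→stocked(a2,s4) ✗  (c3,s3,a3)→stocked(a3,s3) ✓  (c4,s1,a2)→stocked(a2,s1) ✗  (c5,s2,a3)→stocked(a3,s2) ✓  (c5,s3,a1)→stocked(a1,s3) ✓
Counterexamples (restrictor triples failing the scope): 3.

3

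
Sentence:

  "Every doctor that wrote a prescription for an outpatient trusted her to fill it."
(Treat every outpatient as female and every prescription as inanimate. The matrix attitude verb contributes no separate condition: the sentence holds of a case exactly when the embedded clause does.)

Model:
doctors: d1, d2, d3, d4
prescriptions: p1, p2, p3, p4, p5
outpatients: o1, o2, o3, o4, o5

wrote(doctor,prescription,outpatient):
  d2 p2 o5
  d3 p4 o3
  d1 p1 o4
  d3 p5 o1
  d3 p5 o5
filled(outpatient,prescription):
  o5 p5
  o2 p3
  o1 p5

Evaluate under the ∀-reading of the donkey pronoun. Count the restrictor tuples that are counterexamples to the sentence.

"her" takes "an outpatient" as antecedent and "it" takes "a prescription"; both are donkey pronouns co-varying with the restrictor.
Strong reading: for every (d,p,o) with wrote(d,p,o), filled(o,p).
Restrictor triples: (d1,p1,o4)→filled(o4,p1) ✗  (d2,p2,o5)→filled(o5,p2) ✗  (d3,p4,o3)→filled(o3,p4) ✗  (d3,p5,o1)→filled(o1,p5) ✓  (d3,p5,o5)→filled(o5,p5) ✓
Counterexamples (restrictor triples failing the scope): 3.

3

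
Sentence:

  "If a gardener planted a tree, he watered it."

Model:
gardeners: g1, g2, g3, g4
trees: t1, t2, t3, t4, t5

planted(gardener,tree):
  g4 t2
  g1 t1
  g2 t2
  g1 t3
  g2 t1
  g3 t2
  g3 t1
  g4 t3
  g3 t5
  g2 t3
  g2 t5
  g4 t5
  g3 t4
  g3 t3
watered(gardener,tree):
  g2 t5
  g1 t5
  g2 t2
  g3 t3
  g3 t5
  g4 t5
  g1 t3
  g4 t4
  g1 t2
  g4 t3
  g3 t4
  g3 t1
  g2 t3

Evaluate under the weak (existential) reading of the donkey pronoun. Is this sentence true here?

"it" takes "a tree" as antecedent — a donkey pronoun bound across the clause boundary.
Weak reading: every gardener g with some planted-tree has at least one planted-tree t such that watered(g,t).
Per gardener: g1:✓  g2:✓  g3:✓  g4:✓
Every gardener in the restrictor has a witness.

True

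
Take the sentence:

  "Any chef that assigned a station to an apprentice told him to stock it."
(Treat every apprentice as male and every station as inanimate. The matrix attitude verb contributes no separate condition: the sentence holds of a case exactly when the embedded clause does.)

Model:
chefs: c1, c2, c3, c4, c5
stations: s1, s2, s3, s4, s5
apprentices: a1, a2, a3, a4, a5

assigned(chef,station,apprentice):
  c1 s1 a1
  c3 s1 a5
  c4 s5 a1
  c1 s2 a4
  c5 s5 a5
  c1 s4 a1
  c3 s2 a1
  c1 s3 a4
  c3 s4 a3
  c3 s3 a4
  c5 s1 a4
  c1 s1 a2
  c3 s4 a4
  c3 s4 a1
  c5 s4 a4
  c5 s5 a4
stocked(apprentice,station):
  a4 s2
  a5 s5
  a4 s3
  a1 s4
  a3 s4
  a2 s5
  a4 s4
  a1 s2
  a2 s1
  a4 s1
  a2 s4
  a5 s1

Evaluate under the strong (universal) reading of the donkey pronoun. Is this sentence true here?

"him" takes "an apprentice" as antecedent and "it" takes "a station"; both are donkey pronouns co-varying with the restrictor.
Strong reading: for every (c,s,a) with assigned(c,s,a), stocked(a,s).
Restrictor triples: (c1,s1,a1)→stocked(a1,s1) ✗  (c1,s1,a2)→stocked(a2,s1) ✓  (c1,s2,a4)→stocked(a4,s2) ✓  (c1,s3,a4)→stocked(a4,s3) ✓  (c1,s4,a1)→stocked(a1,s4) ✓  (c3,s1,a5)→stocked(a5,s1) ✓  (c3,s2,a1)→stocked(a1,s2) ✓  (c3,s3,a4)→stocked(a4,s3) ✓  (c3,s4,a1)→stocked(a1,s4) ✓  (c3,s4,a3)→stocked(a3,s4) ✓  (c3,s4,a4)→stocked(a4,s4) ✓  (c4,s5,a1)→stocked(a1,s5) ✗  (c5,s1,a4)→stocked(a4,s1) ✓  (c5,s4,a4)→stocked(a4,s4) ✓  (c5,s5,a4)→stocked(a4,s5) ✗  (c5,s5,a5)→stocked(a5,s5) ✓
Counterexample: (c1,s1,a1) — stocked(a1,s1) does not hold.

False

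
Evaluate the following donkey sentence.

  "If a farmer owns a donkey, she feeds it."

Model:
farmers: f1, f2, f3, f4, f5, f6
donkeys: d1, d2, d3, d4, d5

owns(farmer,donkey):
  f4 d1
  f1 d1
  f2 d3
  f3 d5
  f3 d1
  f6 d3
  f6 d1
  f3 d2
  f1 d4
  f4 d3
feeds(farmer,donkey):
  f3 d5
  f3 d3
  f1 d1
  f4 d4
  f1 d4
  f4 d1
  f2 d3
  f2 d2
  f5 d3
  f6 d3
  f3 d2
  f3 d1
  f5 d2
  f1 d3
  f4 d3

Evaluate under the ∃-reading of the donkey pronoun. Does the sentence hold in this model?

"it" takes "a donkey" as antecedent — a donkey pronoun bound across the clause boundary.
Weak reading: every farmer f with some owns-donkey has at least one owns-donkey d such that feeds(f,d).
Per farmer: f1:✓  f2:✓  f3:✓  f4:✓  f6:✓
Every farmer in the restrictor has a witness.

True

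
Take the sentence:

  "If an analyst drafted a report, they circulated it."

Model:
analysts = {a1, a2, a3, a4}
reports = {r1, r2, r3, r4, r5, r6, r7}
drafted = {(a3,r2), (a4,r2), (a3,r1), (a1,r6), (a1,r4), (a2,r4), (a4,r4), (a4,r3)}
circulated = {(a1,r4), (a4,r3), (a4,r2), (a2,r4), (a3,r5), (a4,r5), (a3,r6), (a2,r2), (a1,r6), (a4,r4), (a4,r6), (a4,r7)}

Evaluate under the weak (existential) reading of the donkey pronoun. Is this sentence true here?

False

"it" takes "a report" as antecedent — a donkey pronoun bound across the clause boundary.
Weak reading: every analyst a with some drafted-report has at least one drafted-report r such that circulated(a,r).
Per analyst: a1:✓  a2:✓  a3:✗  a4:✓
a3 has no witness among its drafted-reports.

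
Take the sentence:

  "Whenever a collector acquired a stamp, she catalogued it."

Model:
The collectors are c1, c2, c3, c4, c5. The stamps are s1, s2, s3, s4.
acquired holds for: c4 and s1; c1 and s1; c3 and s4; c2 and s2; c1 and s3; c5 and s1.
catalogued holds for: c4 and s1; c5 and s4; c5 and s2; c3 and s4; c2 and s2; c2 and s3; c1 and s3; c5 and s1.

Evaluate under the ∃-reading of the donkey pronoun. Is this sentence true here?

True

"it" takes "a stamp" as antecedent — a donkey pronoun bound across the clause boundary.
Weak reading: every collector c with some acquired-stamp has at least one acquired-stamp s such that catalogued(c,s).
Per collector: c1:✓  c2:✓  c3:✓  c4:✓  c5:✓
Every collector in the restrictor has a witness.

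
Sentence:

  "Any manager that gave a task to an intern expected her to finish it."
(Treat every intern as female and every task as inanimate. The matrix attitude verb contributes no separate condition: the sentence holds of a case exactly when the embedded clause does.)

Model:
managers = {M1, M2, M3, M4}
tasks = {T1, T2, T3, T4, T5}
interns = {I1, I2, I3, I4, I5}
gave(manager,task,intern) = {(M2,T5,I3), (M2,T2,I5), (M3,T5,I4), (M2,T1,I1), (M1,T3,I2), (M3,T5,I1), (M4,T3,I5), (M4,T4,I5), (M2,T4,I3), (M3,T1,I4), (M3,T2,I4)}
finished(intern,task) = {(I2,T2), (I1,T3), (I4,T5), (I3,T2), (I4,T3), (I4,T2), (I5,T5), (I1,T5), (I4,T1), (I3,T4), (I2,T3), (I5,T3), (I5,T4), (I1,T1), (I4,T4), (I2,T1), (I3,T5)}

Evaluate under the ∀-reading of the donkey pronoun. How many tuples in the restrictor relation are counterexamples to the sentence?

"her" takes "an intern" as antecedent and "it" takes "a task"; both are donkey pronouns co-varying with the restrictor.
Strong reading: for every (m,t,i) with gave(m,t,i), finished(i,t).
Restrictor triples: (M1,T3,I2)→finished(I2,T3) ✓  (M2,T1,I1)→finished(I1,T1) ✓  (M2,T2,I5)→finished(I5,T2) ✗  (M2,T4,I3)→finished(I3,T4) ✓  (M2,T5,I3)→finished(I3,T5) ✓  (M3,T1,I4)→finished(I4,T1) ✓  (M3,T2,I4)→finished(I4,T2) ✓  (M3,T5,I1)→finished(I1,T5) ✓  (M3,T5,I4)→finished(I4,T5) ✓  (M4,T3,I5)→finished(I5,T3) ✓  (M4,T4,I5)→finished(I5,T4) ✓
Counterexamples (restrictor triples failing the scope): 1.

1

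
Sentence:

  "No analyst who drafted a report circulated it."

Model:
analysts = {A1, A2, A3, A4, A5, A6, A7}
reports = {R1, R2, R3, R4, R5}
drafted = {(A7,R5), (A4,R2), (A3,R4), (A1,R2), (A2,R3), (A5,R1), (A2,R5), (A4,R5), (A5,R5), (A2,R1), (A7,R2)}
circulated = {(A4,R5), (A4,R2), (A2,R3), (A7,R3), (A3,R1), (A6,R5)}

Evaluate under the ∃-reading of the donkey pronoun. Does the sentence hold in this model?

"it" takes "a report" as antecedent — a donkey pronoun bound across the clause boundary.
Truth condition: for no (a,r) with drafted(a,r) does circulated(a,r) hold.
Restrictor pairs — does the scope hold? (A1,R2):fails  (A2,R1):fails  (A2,R3):holds  (A2,R5):fails  (A3,R4):fails  (A4,R2):holds  (A4,R5):holds  (A5,R1):fails  (A5,R5):fails  (A7,R2):fails  (A7,R5):fails
Scope holds for 3 pair(s), so the sentence is false.

False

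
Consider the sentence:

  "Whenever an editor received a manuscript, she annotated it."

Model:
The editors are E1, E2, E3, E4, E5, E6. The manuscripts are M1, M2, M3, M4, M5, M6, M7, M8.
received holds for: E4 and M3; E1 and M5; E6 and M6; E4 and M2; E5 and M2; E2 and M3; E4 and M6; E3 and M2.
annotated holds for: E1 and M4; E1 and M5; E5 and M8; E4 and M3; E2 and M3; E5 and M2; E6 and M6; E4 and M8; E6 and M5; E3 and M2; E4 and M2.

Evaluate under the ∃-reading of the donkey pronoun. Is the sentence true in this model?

"it" takes "a manuscript" as antecedent — a donkey pronoun bound across the clause boundary.
Weak reading: every editor e with some received-manuscript has at least one received-manuscript m such that annotated(e,m).
Per editor: E1:✓  E2:✓  E3:✓  E4:✓  E5:✓  E6:✓
Every editor in the restrictor has a witness.

True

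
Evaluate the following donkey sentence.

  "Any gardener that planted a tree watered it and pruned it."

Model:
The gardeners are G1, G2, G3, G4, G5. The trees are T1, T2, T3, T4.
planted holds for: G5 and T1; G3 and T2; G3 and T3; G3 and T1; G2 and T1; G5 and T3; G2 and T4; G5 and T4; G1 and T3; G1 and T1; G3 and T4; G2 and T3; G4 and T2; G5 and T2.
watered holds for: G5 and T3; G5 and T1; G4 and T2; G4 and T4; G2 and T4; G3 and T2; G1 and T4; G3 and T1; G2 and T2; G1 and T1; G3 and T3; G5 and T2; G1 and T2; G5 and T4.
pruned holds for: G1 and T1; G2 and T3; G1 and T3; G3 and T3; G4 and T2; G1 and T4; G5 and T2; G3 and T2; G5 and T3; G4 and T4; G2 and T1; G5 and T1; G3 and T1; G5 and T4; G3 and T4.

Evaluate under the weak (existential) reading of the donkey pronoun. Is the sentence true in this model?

False

"it" takes "a tree" as antecedent — a donkey pronoun bound across the clause boundary.
Weak reading: every gardener g with some planted-tree has at least one planted-tree t such that watered(g,t) ∧ pruned(g,t).
Per gardener: G1:✓  G2:✗  G3:✓  G4:✓  G5:✓
G2 has no witness among its planted-trees.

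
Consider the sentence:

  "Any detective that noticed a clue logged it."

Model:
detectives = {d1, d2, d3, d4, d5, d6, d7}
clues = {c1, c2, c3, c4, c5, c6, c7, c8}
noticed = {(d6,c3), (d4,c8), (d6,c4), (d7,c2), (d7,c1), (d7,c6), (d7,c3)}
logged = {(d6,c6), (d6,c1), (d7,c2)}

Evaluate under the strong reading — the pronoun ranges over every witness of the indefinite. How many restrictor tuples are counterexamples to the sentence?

"it" takes "a clue" as antecedent — a donkey pronoun bound across the clause boundary.
Strong reading: for every (d,c) with noticed(d,c), logged(d,c).
Restrictor pairs: (d4,c8) ✗  (d6,c3) ✗  (d6,c4) ✗  (d7,c1) ✗  (d7,c2) ✓  (d7,c3) ✗  (d7,c6) ✗
Counterexamples (restrictor pairs failing the scope): 6.

6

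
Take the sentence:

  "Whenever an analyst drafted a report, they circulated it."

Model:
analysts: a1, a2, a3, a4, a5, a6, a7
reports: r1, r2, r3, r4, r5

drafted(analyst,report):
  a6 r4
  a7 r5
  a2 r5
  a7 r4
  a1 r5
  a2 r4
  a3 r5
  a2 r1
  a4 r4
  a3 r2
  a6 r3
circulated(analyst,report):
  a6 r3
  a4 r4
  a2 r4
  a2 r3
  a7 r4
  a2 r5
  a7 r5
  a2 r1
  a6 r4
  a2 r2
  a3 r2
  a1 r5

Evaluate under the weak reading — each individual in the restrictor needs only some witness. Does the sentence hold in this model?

True

"it" takes "a report" as antecedent — a donkey pronoun bound across the clause boundary.
Weak reading: every analyst a with some drafted-report has at least one drafted-report r such that circulated(a,r).
Per analyst: a1:✓  a2:✓  a3:✓  a4:✓  a6:✓  a7:✓
Every analyst in the restrictor has a witness.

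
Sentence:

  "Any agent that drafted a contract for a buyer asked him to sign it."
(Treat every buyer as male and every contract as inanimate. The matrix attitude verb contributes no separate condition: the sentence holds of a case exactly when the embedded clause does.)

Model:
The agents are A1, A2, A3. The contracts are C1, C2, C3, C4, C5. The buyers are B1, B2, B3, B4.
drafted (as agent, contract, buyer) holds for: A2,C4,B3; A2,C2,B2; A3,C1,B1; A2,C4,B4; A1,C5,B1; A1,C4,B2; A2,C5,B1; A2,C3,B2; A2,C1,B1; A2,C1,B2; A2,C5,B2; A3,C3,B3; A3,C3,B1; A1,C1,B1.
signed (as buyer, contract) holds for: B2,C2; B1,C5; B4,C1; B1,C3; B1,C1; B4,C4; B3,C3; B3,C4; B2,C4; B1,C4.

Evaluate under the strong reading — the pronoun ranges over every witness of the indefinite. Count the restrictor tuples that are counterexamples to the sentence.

"him" takes "a buyer" as antecedent and "it" takes "a contract"; both are donkey pronouns co-varying with the restrictor.
Strong reading: for every (a,c,b) with drafted(a,c,b), signed(b,c).
Restrictor triples: (A1,C1,B1)→signed(B1,C1) ✓  (A1,C4,B2)→signed(B2,C4) ✓  (A1,C5,B1)→signed(B1,C5) ✓  (A2,C1,B1)→signed(B1,C1) ✓  (A2,C1,B2)→signed(B2,C1) ✗  (A2,C2,B2)→signed(B2,C2) ✓  (A2,C3,B2)→signed(B2,C3) ✗  (A2,C4,B3)→signed(B3,C4) ✓  (A2,C4,B4)→signed(B4,C4) ✓  (A2,C5,B1)→signed(B1,C5) ✓  (A2,C5,B2)→signed(B2,C5) ✗  (A3,C1,B1)→signed(B1,C1) ✓  (A3,C3,B1)→signed(B1,C3) ✓  (A3,C3,B3)→signed(B3,C3) ✓
Counterexamples (restrictor triples failing the scope): 3.

3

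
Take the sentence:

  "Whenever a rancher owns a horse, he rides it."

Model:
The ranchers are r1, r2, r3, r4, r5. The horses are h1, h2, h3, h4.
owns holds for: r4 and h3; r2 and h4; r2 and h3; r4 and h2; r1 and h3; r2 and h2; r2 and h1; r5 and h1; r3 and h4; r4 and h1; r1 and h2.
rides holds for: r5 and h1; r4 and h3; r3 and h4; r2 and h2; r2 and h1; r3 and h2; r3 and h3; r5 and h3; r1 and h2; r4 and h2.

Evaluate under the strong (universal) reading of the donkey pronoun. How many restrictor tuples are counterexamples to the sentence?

"it" takes "a horse" as antecedent — a donkey pronoun bound across the clause boundary.
Strong reading: for every (r,h) with owns(r,h), rides(r,h).
Restrictor pairs: (r1,h2) ✓  (r1,h3) ✗  (r2,h1) ✓  (r2,h2) ✓  (r2,h3) ✗  (r2,h4) ✗  (r3,h4) ✓  (r4,h1) ✗  (r4,h2) ✓  (r4,h3) ✓  (r5,h1) ✓
Counterexamples (restrictor pairs failing the scope): 4.

4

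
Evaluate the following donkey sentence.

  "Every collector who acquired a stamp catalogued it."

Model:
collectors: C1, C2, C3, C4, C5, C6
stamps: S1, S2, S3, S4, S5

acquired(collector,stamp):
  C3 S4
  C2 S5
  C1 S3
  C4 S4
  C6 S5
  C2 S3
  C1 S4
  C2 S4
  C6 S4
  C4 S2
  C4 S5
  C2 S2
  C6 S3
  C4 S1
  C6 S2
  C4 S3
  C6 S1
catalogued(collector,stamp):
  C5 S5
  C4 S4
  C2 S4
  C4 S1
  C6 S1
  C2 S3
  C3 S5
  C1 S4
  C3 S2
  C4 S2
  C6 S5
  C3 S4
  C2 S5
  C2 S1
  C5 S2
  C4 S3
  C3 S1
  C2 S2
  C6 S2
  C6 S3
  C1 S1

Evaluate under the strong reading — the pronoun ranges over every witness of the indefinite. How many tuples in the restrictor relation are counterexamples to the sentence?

3

"it" takes "a stamp" as antecedent — a donkey pronoun bound across the clause boundary.
Strong reading: for every (c,s) with acquired(c,s), catalogued(c,s).
Restrictor pairs: (C1,S3) ✗  (C1,S4) ✓  (C2,S2) ✓  (C2,S3) ✓  (C2,S4) ✓  (C2,S5) ✓  (C3,S4) ✓  (C4,S1) ✓  (C4,S2) ✓  (C4,S3) ✓  (C4,S4) ✓  (C4,S5) ✗  (C6,S1) ✓  (C6,S2) ✓  (C6,S3) ✓  (C6,S4) ✗  (C6,S5) ✓
Counterexamples (restrictor pairs failing the scope): 3.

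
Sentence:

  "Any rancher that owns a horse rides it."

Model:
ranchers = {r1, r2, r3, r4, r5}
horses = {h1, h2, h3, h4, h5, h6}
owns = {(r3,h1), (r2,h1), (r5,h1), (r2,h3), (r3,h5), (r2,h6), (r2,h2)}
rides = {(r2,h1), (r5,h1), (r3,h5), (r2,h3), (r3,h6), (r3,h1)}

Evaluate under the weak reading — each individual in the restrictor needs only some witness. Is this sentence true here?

True

"it" takes "a horse" as antecedent — a donkey pronoun bound across the clause boundary.
Weak reading: every rancher r with some owns-horse has at least one owns-horse h such that rides(r,h).
Per rancher: r2:✓  r3:✓  r5:✓
Every rancher in the restrictor has a witness.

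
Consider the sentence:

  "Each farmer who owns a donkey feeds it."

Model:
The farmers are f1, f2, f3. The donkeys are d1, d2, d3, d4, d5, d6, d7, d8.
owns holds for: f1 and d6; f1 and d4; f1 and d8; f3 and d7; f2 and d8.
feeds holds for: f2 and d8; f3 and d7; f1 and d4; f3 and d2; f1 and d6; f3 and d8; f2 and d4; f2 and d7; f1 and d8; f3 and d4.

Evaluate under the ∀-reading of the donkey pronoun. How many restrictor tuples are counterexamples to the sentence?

"it" takes "a donkey" as antecedent — a donkey pronoun bound across the clause boundary.
Strong reading: for every (f,d) with owns(f,d), feeds(f,d).
Restrictor pairs: (f1,d4) ✓  (f1,d6) ✓  (f1,d8) ✓  (f2,d8) ✓  (f3,d7) ✓
Counterexamples (restrictor pairs failing the scope): 0.

0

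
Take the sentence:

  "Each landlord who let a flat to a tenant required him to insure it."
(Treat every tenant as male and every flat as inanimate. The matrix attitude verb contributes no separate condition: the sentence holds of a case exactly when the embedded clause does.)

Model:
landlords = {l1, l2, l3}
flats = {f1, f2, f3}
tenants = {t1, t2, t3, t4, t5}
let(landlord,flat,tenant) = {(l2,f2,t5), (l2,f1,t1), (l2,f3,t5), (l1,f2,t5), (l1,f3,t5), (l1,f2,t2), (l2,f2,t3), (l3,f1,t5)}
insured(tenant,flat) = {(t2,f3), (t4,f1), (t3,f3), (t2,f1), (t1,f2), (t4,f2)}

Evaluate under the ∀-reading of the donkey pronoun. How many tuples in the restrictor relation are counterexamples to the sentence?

8

"him" takes "a tenant" as antecedent and "it" takes "a flat"; both are donkey pronouns co-varying with the restrictor.
Strong reading: for every (l,f,t) with let(l,f,t), insured(t,f).
Restrictor triples: (l1,f2,t2)→insured(t2,f2) ✗  (l1,f2,t5)→insured(t5,f2) ✗  (l1,f3,t5)→insured(t5,f3) ✗  (l2,f1,t1)→insured(t1,f1) ✗  (l2,f2,t3)→insured(t3,f2) ✗  (l2,f2,t5)→insured(t5,f2) ✗  (l2,f3,t5)→insured(t5,f3) ✗  (l3,f1,t5)→insured(t5,f1) ✗
Counterexamples (restrictor triples failing the scope): 8.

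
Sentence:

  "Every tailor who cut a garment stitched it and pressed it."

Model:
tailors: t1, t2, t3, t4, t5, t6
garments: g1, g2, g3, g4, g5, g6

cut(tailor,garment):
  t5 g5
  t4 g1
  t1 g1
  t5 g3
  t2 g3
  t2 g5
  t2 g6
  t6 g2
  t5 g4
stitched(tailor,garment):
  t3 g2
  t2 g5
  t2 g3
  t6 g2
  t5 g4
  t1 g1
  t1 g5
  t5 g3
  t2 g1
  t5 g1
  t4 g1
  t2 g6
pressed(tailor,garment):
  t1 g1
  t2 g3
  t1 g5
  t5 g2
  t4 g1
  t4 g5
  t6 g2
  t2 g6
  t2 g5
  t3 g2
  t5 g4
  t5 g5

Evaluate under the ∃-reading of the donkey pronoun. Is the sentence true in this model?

"it" takes "a garment" as antecedent — a donkey pronoun bound across the clause boundary.
Weak reading: every tailor t with some cut-garment has at least one cut-garment g such that stitched(t,g) ∧ pressed(t,g).
Per tailor: t1:✓  t2:✓  t4:✓  t5:✓  t6:✓
Every tailor in the restrictor has a witness.

True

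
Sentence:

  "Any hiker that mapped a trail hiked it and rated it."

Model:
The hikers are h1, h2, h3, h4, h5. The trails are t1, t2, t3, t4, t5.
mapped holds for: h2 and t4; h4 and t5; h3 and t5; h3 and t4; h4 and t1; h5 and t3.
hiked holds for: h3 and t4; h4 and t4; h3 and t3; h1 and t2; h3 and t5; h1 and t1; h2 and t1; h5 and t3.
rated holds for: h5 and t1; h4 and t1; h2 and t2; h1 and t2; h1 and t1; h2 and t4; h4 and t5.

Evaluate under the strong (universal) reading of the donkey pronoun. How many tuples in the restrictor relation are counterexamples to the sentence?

"it" takes "a trail" as antecedent — a donkey pronoun bound across the clause boundary.
Strong reading: for every (h,t) with mapped(h,t), hiked(h,t) ∧ rated(h,t).
Restrictor pairs: (h2,t4) ✗  (h3,t4) ✗  (h3,t5) ✗  (h4,t1) ✗  (h4,t5) ✗  (h5,t3) ✗
Counterexamples (restrictor pairs failing the scope): 6.

6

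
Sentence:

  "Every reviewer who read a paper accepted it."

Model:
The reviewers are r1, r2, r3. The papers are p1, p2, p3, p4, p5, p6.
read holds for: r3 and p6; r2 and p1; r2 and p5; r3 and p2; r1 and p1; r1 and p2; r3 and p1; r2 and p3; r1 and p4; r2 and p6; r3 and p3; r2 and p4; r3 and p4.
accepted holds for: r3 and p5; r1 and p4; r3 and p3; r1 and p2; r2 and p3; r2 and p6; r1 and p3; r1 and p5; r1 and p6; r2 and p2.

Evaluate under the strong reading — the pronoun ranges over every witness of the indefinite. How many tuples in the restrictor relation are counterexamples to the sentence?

8

"it" takes "a paper" as antecedent — a donkey pronoun bound across the clause boundary.
Strong reading: for every (r,p) with read(r,p), accepted(r,p).
Restrictor pairs: (r1,p1) ✗  (r1,p2) ✓  (r1,p4) ✓  (r2,p1) ✗  (r2,p3) ✓  (r2,p4) ✗  (r2,p5) ✗  (r2,p6) ✓  (r3,p1) ✗  (r3,p2) ✗  (r3,p3) ✓  (r3,p4) ✗  (r3,p6) ✗
Counterexamples (restrictor pairs failing the scope): 8.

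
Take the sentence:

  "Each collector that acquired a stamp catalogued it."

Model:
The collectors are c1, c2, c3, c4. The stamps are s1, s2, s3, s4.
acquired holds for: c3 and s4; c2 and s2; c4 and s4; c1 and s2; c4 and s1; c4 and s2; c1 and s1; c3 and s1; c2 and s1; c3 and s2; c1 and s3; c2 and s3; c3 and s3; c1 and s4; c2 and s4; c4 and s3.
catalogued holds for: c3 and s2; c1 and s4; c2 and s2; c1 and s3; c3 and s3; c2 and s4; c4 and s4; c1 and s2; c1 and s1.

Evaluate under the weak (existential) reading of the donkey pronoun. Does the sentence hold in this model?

True

"it" takes "a stamp" as antecedent — a donkey pronoun bound across the clause boundary.
Weak reading: every collector c with some acquired-stamp has at least one acquired-stamp s such that catalogued(c,s).
Per collector: c1:✓  c2:✓  c3:✓  c4:✓
Every collector in the restrictor has a witness.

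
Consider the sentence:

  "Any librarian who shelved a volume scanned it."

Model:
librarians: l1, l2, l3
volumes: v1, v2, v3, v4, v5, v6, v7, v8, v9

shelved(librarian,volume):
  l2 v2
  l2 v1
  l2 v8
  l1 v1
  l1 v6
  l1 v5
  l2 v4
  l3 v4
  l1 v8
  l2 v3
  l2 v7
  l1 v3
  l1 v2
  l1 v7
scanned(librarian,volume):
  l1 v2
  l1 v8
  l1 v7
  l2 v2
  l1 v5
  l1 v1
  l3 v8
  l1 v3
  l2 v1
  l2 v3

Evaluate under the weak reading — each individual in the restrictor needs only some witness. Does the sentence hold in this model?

False

"it" takes "a volume" as antecedent — a donkey pronoun bound across the clause boundary.
Weak reading: every librarian l with some shelved-volume has at least one shelved-volume v such that scanned(l,v).
Per librarian: l1:✓  l2:✓  l3:✗
l3 has no witness among its shelved-volumes.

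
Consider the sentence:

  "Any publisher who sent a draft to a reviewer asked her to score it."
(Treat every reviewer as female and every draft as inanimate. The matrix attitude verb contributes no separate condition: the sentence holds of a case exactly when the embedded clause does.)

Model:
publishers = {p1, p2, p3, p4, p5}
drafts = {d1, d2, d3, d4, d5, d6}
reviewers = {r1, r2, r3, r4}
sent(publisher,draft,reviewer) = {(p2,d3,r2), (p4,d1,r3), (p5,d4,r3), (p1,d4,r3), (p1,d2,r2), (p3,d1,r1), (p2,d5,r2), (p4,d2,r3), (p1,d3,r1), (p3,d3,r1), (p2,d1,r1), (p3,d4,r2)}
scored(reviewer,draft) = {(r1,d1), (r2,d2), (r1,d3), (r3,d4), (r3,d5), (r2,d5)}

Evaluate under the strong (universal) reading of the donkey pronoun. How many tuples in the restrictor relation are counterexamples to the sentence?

4

"her" takes "a reviewer" as antecedent and "it" takes "a draft"; both are donkey pronouns co-varying with the restrictor.
Strong reading: for every (p,d,r) with sent(p,d,r), scored(r,d).
Restrictor triples: (p1,d2,r2)→scored(r2,d2) ✓  (p1,d3,r1)→scored(r1,d3) ✓  (p1,d4,r3)→scored(r3,d4) ✓  (p2,d1,r1)→scored(r1,d1) ✓  (p2,d3,r2)→scored(r2,d3) ✗  (p2,d5,r2)→scored(r2,d5) ✓  (p3,d1,r1)→scored(r1,d1) ✓  (p3,d3,r1)→scored(r1,d3) ✓  (p3,d4,r2)→scored(r2,d4) ✗  (p4,d1,r3)→scored(r3,d1) ✗  (p4,d2,r3)→scored(r3,d2) ✗  (p5,d4,r3)→scored(r3,d4) ✓
Counterexamples (restrictor triples failing the scope): 4.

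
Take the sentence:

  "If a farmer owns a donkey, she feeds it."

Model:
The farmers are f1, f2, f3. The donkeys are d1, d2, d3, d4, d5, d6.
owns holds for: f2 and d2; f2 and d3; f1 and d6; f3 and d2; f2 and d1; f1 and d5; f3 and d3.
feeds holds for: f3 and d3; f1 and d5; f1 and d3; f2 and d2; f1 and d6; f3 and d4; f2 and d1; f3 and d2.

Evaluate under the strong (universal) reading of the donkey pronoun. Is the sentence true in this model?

"it" takes "a donkey" as antecedent — a donkey pronoun bound across the clause boundary.
Strong reading: for every (f,d) with owns(f,d), feeds(f,d).
Restrictor pairs: (f1,d5) ✓  (f1,d6) ✓  (f2,d1) ✓  (f2,d2) ✓  (f2,d3) ✗  (f3,d2) ✓  (f3,d3) ✓
Counterexample: (f2,d3) is in owns but fails the scope.

False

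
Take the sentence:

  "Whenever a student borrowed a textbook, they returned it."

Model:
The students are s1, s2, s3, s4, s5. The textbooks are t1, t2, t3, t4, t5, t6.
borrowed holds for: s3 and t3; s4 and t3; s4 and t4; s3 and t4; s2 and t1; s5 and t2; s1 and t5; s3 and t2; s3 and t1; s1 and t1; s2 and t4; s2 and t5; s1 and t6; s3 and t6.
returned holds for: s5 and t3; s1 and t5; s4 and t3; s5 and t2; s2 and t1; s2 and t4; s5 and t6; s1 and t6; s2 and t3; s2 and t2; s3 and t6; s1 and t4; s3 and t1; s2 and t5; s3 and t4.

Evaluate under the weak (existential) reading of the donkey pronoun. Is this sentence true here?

"it" takes "a textbook" as antecedent — a donkey pronoun bound across the clause boundary.
Weak reading: every student s with some borrowed-textbook has at least one borrowed-textbook t such that returned(s,t).
Per student: s1:✓  s2:✓  s3:✓  s4:✓  s5:✓
Every student in the restrictor has a witness.

True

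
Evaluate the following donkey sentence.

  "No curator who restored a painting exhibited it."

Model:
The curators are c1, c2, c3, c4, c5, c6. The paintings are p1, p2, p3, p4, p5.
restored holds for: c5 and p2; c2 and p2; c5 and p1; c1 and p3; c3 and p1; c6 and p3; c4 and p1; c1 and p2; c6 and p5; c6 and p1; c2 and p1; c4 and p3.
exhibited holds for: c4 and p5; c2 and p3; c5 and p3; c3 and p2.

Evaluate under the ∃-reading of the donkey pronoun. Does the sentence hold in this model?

True

"it" takes "a painting" as antecedent — a donkey pronoun bound across the clause boundary.
Truth condition: for no (c,p) with restored(c,p) does exhibited(c,p) hold.
Restrictor pairs — does the scope hold? (c1,p2):fails  (c1,p3):fails  (c2,p1):fails  (c2,p2):fails  (c3,p1):fails  (c4,p1):fails  (c4,p3):fails  (c5,p1):fails  (c5,p2):fails  (c6,p1):fails  (c6,p3):fails  (c6,p5):fails
Scope holds for no restrictor pair, so the sentence is true.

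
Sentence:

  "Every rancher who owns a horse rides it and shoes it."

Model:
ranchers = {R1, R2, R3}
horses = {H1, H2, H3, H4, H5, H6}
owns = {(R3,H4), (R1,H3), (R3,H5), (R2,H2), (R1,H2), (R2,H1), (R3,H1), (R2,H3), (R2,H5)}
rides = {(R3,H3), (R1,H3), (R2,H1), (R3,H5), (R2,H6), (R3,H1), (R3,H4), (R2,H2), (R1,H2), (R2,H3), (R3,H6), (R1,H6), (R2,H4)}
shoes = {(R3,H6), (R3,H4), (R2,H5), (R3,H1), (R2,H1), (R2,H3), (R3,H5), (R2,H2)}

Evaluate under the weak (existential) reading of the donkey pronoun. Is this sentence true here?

False

"it" takes "a horse" as antecedent — a donkey pronoun bound across the clause boundary.
Weak reading: every rancher r with some owns-horse has at least one owns-horse h such that rides(r,h) ∧ shoes(r,h).
Per rancher: R1:✗  R2:✓  R3:✓
R1 has no witness among its owns-horses.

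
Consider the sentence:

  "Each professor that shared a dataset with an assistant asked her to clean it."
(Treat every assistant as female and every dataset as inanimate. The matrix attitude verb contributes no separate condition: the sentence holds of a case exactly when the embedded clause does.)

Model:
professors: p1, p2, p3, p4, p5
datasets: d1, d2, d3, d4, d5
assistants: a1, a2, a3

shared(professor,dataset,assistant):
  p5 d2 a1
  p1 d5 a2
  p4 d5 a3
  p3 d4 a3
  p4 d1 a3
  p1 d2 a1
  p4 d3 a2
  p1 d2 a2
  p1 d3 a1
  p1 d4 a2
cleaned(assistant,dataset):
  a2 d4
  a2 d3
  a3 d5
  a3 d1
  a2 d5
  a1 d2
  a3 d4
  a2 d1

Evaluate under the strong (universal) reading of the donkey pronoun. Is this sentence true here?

False

"her" takes "an assistant" as antecedent and "it" takes "a dataset"; both are donkey pronouns co-varying with the restrictor.
Strong reading: for every (p,d,a) with shared(p,d,a), cleaned(a,d).
Restrictor triples: (p1,d2,a1)→cleaned(a1,d2) ✓  (p1,d2,a2)→cleaned(a2,d2) ✗  (p1,d3,a1)→cleaned(a1,d3) ✗  (p1,d4,a2)→cleaned(a2,d4) ✓  (p1,d5,a2)→cleaned(a2,d5) ✓  (p3,d4,a3)→cleaned(a3,d4) ✓  (p4,d1,a3)→cleaned(a3,d1) ✓  (p4,d3,a2)→cleaned(a2,d3) ✓  (p4,d5,a3)→cleaned(a3,d5) ✓  (p5,d2,a1)→cleaned(a1,d2) ✓
Counterexample: (p1,d2,a2) — cleaned(a2,d2) does not hold.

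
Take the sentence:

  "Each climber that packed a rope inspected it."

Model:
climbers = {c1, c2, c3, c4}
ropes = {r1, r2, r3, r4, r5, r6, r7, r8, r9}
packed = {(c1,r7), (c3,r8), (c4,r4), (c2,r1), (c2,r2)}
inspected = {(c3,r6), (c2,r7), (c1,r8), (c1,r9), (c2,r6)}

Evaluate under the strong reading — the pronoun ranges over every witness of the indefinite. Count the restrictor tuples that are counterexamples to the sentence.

5

"it" takes "a rope" as antecedent — a donkey pronoun bound across the clause boundary.
Strong reading: for every (c,r) with packed(c,r), inspected(c,r).
Restrictor pairs: (c1,r7) ✗  (c2,r1) ✗  (c2,r2) ✗  (c3,r8) ✗  (c4,r4) ✗
Counterexamples (restrictor pairs failing the scope): 5.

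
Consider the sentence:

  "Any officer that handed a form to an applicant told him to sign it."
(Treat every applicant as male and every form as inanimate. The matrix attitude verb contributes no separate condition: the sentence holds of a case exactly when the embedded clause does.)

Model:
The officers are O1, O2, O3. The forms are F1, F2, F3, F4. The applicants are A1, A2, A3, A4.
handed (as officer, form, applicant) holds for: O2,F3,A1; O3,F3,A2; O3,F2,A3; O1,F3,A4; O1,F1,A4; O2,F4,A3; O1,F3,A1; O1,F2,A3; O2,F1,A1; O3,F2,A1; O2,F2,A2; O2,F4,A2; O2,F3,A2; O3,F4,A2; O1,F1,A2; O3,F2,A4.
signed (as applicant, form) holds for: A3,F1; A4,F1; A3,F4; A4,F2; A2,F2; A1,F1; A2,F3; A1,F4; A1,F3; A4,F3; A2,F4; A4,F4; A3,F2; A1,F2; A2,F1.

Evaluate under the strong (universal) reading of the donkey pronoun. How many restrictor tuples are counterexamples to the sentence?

0

"him" takes "an applicant" as antecedent and "it" takes "a form"; both are donkey pronouns co-varying with the restrictor.
Strong reading: for every (o,f,a) with handed(o,f,a), signed(a,f).
Restrictor triples: (O1,F1,A2)→signed(A2,F1) ✓  (O1,F1,A4)→signed(A4,F1) ✓  (O1,F2,A3)→signed(A3,F2) ✓  (O1,F3,A1)→signed(A1,F3) ✓  (O1,F3,A4)→signed(A4,F3) ✓  (O2,F1,A1)→signed(A1,F1) ✓  (O2,F2,A2)→signed(A2,F2) ✓  (O2,F3,A1)→signed(A1,F3) ✓  (O2,F3,A2)→signed(A2,F3) ✓  (O2,F4,A2)→signed(A2,F4) ✓  (O2,F4,A3)→signed(A3,F4) ✓  (O3,F2,A1)→signed(A1,F2) ✓  (O3,F2,A3)→signed(A3,F2) ✓  (O3,F2,A4)→signed(A4,F2) ✓  (O3,F3,A2)→signed(A2,F3) ✓  (O3,F4,A2)→signed(A2,F4) ✓
Counterexamples (restrictor triples failing the scope): 0.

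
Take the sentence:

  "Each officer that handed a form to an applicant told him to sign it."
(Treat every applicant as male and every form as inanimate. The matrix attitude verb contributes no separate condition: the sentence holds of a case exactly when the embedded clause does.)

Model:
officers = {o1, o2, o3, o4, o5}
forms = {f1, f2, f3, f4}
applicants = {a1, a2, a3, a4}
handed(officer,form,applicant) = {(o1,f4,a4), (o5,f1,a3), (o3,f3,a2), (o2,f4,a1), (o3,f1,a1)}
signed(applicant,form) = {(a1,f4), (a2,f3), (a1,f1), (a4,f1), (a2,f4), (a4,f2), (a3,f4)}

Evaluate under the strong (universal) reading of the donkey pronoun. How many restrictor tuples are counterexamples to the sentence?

2

"him" takes "an applicant" as antecedent and "it" takes "a form"; both are donkey pronouns co-varying with the restrictor.
Strong reading: for every (o,f,a) with handed(o,f,a), signed(a,f).
Restrictor triples: (o1,f4,a4)→signed(a4,f4) ✗  (o2,f4,a1)→signed(a1,f4) ✓  (o3,f1,a1)→signed(a1,f1) ✓  (o3,f3,a2)→signed(a2,f3) ✓  (o5,f1,a3)→signed(a3,f1) ✗
Counterexamples (restrictor triples failing the scope): 2.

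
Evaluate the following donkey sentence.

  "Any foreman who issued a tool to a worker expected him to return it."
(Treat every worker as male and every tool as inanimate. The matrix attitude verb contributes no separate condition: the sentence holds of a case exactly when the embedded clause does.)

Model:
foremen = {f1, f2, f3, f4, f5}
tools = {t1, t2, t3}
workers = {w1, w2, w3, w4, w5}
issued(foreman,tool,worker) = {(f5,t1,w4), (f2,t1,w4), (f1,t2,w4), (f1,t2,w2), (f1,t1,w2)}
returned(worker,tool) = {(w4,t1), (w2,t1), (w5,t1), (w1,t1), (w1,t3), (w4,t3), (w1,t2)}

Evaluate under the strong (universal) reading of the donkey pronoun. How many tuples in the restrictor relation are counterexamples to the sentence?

"him" takes "a worker" as antecedent and "it" takes "a tool"; both are donkey pronouns co-varying with the restrictor.
Strong reading: for every (f,t,w) with issued(f,t,w), returned(w,t).
Restrictor triples: (f1,t1,w2)→returned(w2,t1) ✓  (f1,t2,w2)→returned(w2,t2) ✗  (f1,t2,w4)→returned(w4,t2) ✗  (f2,t1,w4)→returned(w4,t1) ✓  (f5,t1,w4)→returned(w4,t1) ✓
Counterexamples (restrictor triples failing the scope): 2.

2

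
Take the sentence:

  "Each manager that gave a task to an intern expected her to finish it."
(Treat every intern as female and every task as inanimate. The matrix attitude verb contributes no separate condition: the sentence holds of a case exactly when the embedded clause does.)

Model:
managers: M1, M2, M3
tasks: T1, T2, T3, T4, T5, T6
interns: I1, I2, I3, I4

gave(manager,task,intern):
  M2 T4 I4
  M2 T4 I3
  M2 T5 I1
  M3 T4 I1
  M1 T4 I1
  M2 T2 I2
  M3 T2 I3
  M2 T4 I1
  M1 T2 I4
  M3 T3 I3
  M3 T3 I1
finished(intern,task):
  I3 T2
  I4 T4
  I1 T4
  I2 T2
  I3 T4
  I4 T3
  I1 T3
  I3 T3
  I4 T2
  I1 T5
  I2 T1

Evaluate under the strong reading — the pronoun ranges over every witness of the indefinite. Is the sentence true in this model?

"her" takes "an intern" as antecedent and "it" takes "a task"; both are donkey pronouns co-varying with the restrictor.
Strong reading: for every (m,t,i) with gave(m,t,i), finished(i,t).
Restrictor triples: (M1,T2,I4)→finished(I4,T2) ✓  (M1,T4,I1)→finished(I1,T4) ✓  (M2,T2,I2)→finished(I2,T2) ✓  (M2,T4,I1)→finished(I1,T4) ✓  (M2,T4,I3)→finished(I3,T4) ✓  (M2,T4,I4)→finished(I4,T4) ✓  (M2,T5,I1)→finished(I1,T5) ✓  (M3,T2,I3)→finished(I3,T2) ✓  (M3,T3,I1)→finished(I1,T3) ✓  (M3,T3,I3)→finished(I3,T3) ✓  (M3,T4,I1)→finished(I1,T4) ✓
Every restrictor triple satisfies the scope.

True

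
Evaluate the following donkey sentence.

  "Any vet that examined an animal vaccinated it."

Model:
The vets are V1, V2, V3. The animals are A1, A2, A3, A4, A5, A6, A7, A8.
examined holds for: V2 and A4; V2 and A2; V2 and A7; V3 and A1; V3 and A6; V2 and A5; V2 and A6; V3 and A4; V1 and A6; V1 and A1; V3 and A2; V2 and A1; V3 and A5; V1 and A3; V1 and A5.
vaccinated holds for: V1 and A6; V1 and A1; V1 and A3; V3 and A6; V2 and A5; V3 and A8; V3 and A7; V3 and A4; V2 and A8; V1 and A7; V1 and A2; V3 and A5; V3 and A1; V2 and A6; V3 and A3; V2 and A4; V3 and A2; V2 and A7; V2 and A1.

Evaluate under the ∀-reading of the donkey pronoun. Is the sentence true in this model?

False

"it" takes "an animal" as antecedent — a donkey pronoun bound across the clause boundary.
Strong reading: for every (v,a) with examined(v,a), vaccinated(v,a).
Restrictor pairs: (V1,A1) ✓  (V1,A3) ✓  (V1,A5) ✗  (V1,A6) ✓  (V2,A1) ✓  (V2,A2) ✗  (V2,A4) ✓  (V2,A5) ✓  (V2,A6) ✓  (V2,A7) ✓  (V3,A1) ✓  (V3,A2) ✓  (V3,A4) ✓  (V3,A5) ✓  (V3,A6) ✓
Counterexample: (V1,A5) is in examined but fails the scope.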